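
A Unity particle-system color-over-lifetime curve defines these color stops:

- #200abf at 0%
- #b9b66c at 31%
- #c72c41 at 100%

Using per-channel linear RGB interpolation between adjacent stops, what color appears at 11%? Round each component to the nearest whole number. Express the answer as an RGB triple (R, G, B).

(86, 71, 162)

11% lies between the 0% and 31% stops, so the local fraction is t = (11 − 0)/(31 − 0) = 11/31 ≈ 0.3548.
#200abf → (32, 10, 191); #b9b66c → (185, 182, 108).
R = 32 + 0.3548 × (185 − 32) = 86.284 → 86
G = 10 + 0.3548 × (182 − 10) = 71.026 → 71
B = 191 + 0.3548 × (108 − 191) = 161.552 → 162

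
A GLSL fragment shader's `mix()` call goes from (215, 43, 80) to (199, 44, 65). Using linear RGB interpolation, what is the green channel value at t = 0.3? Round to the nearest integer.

43

G = 43 + 0.3 × (44 − 43) = 43.3 → 43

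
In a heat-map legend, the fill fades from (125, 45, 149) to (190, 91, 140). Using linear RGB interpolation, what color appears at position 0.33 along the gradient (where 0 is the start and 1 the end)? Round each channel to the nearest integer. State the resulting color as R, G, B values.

R = 125 + 0.33 × (190 − 125) = 125 + 0.33 × 65 = 146.45 → 146
G = 45 + 0.33 × (91 − 45) = 45 + 0.33 × 46 = 60.18 → 60
B = 149 + 0.33 × (140 − 149) = 149 + 0.33 × -9 = 146.03 → 146

(146, 60, 146)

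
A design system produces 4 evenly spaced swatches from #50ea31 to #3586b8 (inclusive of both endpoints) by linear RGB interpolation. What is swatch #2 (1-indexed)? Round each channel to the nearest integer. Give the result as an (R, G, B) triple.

(71, 201, 94)

With 4 swatches and endpoints inclusive, swatch 2 sits at t = (2 − 1)/(4 − 1) = 1/3 ≈ 0.3333.
#50ea31 → (80, 234, 49); #3586b8 → (53, 134, 184).
R = 80 + 0.3333 × (53 − 80) = 71.001 → 71
G = 234 + 0.3333 × (134 − 234) = 200.67 → 201
B = 49 + 0.3333 × (184 − 49) = 93.995 → 94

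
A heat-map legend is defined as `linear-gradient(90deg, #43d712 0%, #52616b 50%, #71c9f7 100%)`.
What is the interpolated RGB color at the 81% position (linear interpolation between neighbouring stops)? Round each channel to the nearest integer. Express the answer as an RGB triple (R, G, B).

(101, 161, 194)

81% lies between the 50% and 100% stops, so the local fraction is t = (81 − 50)/(100 − 50) = 31/50 ≈ 0.62.
#52616b → (82, 97, 107); #71c9f7 → (113, 201, 247).
R = 82 + 0.62 × (113 − 82) = 101.22 → 101
G = 97 + 0.62 × (201 − 97) = 161.48 → 161
B = 107 + 0.62 × (247 − 107) = 193.8 → 194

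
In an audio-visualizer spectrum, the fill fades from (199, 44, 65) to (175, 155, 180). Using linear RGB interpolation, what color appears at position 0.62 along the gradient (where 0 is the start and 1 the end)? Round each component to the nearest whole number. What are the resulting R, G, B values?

(184, 113, 136)

R = 199 + 0.62 × (175 − 199) = 199 + 0.62 × -24 = 184.12 → 184
G = 44 + 0.62 × (155 − 44) = 44 + 0.62 × 111 = 112.82 → 113
B = 65 + 0.62 × (180 − 65) = 65 + 0.62 × 115 = 136.3 → 136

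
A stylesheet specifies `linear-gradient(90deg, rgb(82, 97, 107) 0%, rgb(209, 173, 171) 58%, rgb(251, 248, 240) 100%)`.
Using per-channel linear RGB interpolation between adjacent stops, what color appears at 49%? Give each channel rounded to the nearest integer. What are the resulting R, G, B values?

49% lies between the 0% and 58% stops, so the local fraction is t = (49 − 0)/(58 − 0) = 49/58 ≈ 0.8448.
R = 82 + 0.8448 × (209 − 82) = 189.29 → 189
G = 97 + 0.8448 × (173 − 97) = 161.205 → 161
B = 107 + 0.8448 × (171 − 107) = 161.067 → 161

(189, 161, 161)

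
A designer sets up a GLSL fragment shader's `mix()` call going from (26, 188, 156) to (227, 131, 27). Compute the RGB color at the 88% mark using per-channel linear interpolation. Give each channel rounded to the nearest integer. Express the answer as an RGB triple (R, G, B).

(203, 138, 42)

88% corresponds to t = 0.88.
R = 26 + 0.88 × (227 − 26) = 26 + 0.88 × 201 = 202.88 → 203
G = 188 + 0.88 × (131 − 188) = 188 + 0.88 × -57 = 137.84 → 138
B = 156 + 0.88 × (27 − 156) = 156 + 0.88 × -129 = 42.48 → 42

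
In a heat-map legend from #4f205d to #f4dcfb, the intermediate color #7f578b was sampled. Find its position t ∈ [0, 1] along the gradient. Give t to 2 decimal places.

Invert the lerp on the G channel (largest span, 188): t = (87 − 32) / (220 − 32) = 55/188 = 0.29255.
Check on R: (127 − 79)/(244 − 79) = 0.2909 ✓

0.29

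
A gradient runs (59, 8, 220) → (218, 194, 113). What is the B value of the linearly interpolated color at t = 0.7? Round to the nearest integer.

B = 220 + 0.7 × (113 − 220) = 145.1 → 145

145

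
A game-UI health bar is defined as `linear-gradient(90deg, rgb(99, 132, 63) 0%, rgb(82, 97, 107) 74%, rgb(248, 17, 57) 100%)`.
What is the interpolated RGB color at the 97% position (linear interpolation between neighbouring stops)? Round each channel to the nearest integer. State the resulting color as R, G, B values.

(229, 26, 63)

97% lies between the 74% and 100% stops, so the local fraction is t = (97 − 74)/(100 − 74) = 23/26 ≈ 0.8846.
R = 82 + 0.8846 × (248 − 82) = 228.844 → 229
G = 97 + 0.8846 × (17 − 97) = 26.232 → 26
B = 107 + 0.8846 × (57 − 107) = 62.77 → 63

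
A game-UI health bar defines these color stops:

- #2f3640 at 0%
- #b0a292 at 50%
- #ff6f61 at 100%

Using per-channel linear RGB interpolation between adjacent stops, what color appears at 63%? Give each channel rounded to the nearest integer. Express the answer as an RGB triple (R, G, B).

(197, 149, 133)

63% lies between the 50% and 100% stops, so the local fraction is t = (63 − 50)/(100 − 50) = 13/50 ≈ 0.26.
#b0a292 → (176, 162, 146); #ff6f61 → (255, 111, 97).
R = 176 + 0.26 × (255 − 176) = 196.54 → 197
G = 162 + 0.26 × (111 − 162) = 148.74 → 149
B = 146 + 0.26 × (97 − 146) = 133.26 → 133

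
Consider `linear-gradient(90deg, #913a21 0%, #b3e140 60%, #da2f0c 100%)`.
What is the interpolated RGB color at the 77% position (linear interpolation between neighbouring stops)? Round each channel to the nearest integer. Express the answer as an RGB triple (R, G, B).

77% lies between the 60% and 100% stops, so the local fraction is t = (77 − 60)/(100 − 60) = 17/40 ≈ 0.425.
#b3e140 → (179, 225, 64); #da2f0c → (218, 47, 12).
R = 179 + 0.425 × (218 − 179) = 195.575 → 196
G = 225 + 0.425 × (47 − 225) = 149.35 → 149
B = 64 + 0.425 × (12 − 64) = 41.9 → 42

(196, 149, 42)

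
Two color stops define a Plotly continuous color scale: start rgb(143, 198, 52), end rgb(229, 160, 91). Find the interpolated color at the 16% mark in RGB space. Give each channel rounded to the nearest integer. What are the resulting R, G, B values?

16% corresponds to t = 0.16.
R = 143 + 0.16 × (229 − 143) = 143 + 0.16 × 86 = 156.76 → 157
G = 198 + 0.16 × (160 − 198) = 198 + 0.16 × -38 = 191.92 → 192
B = 52 + 0.16 × (91 − 52) = 52 + 0.16 × 39 = 58.24 → 58
So the blended color is (157, 192, 58), about #9dc03a.

(157, 192, 58)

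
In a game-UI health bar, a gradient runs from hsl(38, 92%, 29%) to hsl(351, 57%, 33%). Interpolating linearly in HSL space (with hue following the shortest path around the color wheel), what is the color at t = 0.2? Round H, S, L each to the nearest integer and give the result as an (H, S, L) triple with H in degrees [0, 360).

(29, 85, 30)

Hue: 351 − 38 = 313°, but |313| > 180 so the shorter arc goes the other way: Δh = 313 − 360 = -47°.
H = 38 + 0.2 × (-47) = 28.6 → 29°
S = 92 + 0.2 × (57 − 92) = 85 → 85%
L = 29 + 0.2 × (33 − 29) = 29.8 → 30%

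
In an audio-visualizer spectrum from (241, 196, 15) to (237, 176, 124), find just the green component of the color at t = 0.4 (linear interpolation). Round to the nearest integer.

188

G = 196 + 0.4 × (176 − 196) = 188 → 188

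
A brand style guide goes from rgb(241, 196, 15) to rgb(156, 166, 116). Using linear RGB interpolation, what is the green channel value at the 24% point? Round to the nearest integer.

G = 196 + 0.24 × (166 − 196) = 188.8 → 189

189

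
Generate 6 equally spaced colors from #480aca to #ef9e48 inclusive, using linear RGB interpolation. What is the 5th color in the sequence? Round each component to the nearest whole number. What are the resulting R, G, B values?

(206, 128, 98)

With 6 swatches and endpoints inclusive, swatch 5 sits at t = (5 − 1)/(6 − 1) = 4/5 ≈ 0.8.
#480aca → (72, 10, 202); #ef9e48 → (239, 158, 72).
R = 72 + 0.8 × (239 − 72) = 205.6 → 206
G = 10 + 0.8 × (158 − 10) = 128.4 → 128
B = 202 + 0.8 × (72 − 202) = 98 → 98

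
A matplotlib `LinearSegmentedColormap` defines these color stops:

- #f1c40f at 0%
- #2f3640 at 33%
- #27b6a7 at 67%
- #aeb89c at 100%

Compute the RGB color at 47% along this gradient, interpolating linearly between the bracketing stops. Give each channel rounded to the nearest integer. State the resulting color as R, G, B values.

47% lies between the 33% and 67% stops, so the local fraction is t = (47 − 33)/(67 − 33) = 14/34 ≈ 0.4118.
#2f3640 → (47, 54, 64); #27b6a7 → (39, 182, 167).
R = 47 + 0.4118 × (39 − 47) = 43.706 → 44
G = 54 + 0.4118 × (182 − 54) = 106.71 → 107
B = 64 + 0.4118 × (167 − 64) = 106.415 → 106

(44, 107, 106)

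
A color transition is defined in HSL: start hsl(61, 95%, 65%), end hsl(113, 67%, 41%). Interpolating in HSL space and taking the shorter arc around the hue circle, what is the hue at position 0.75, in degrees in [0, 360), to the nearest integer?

100

Hue arc: Δh = 113 − 61 = 52° (|Δh| ≤ 180, already the shorter path).
H = 61 + 0.75 × (52) = 100 → 100°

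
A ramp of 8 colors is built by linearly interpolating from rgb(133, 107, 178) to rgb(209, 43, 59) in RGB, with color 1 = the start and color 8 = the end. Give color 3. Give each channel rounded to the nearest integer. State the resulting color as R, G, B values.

(155, 89, 144)

With 8 swatches and endpoints inclusive, swatch 3 sits at t = (3 − 1)/(8 − 1) = 2/7 ≈ 0.2857.
R = 133 + 0.2857 × (209 − 133) = 154.713 → 155
G = 107 + 0.2857 × (43 − 107) = 88.715 → 89
B = 178 + 0.2857 × (59 − 178) = 144.002 → 144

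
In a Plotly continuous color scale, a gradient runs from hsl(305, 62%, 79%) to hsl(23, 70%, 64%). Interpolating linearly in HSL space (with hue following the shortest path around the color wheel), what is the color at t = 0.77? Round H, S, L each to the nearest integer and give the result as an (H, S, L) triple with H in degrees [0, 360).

Hue: 23 − 305 = -282°, but |-282| > 180 so the shorter arc goes the other way: Δh = -282 + 360 = 78°.
H = 305 + 0.77 × (78) = 365.06 → 365 → 365 mod 360 = 5°
S = 62 + 0.77 × (70 − 62) = 68.16 → 68%
L = 79 + 0.77 × (64 − 79) = 67.45 → 67%

(5, 68, 67)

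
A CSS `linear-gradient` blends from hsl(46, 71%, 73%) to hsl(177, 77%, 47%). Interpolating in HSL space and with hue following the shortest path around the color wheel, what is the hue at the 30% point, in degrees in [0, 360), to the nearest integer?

85

Hue arc: Δh = 177 − 46 = 131° (|Δh| ≤ 180, already the shorter path).
H = 46 + 0.3 × (131) = 85.3 → 85°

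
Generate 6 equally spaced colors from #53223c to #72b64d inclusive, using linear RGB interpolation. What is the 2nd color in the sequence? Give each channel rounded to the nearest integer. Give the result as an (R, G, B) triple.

With 6 swatches and endpoints inclusive, swatch 2 sits at t = (2 − 1)/(6 − 1) = 1/5 ≈ 0.2.
#53223c → (83, 34, 60); #72b64d → (114, 182, 77).
R = 83 + 0.2 × (114 − 83) = 89.2 → 89
G = 34 + 0.2 × (182 − 34) = 63.6 → 64
B = 60 + 0.2 × (77 − 60) = 63.4 → 63

(89, 64, 63)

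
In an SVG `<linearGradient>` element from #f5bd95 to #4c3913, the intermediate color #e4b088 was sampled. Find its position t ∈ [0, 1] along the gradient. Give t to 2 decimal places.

0.10

Invert the lerp on the R channel (largest span, 169): t = (228 − 245) / (76 − 245) = -17/-169 = 0.10059.
Check on G: (176 − 189)/(57 − 189) = 0.09848 ✓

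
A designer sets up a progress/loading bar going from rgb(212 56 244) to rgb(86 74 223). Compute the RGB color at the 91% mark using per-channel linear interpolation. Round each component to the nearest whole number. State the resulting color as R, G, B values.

(97, 72, 225)

91% corresponds to t = 0.91.
R = 212 + 0.91 × (86 − 212) = 212 + 0.91 × -126 = 97.34 → 97
G = 56 + 0.91 × (74 − 56) = 56 + 0.91 × 18 = 72.38 → 72
B = 244 + 0.91 × (223 − 244) = 244 + 0.91 × -21 = 224.89 → 225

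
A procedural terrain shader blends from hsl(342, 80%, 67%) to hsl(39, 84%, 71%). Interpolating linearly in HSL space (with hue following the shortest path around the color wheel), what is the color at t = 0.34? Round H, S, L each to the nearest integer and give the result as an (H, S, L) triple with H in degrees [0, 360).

(1, 81, 68)

Hue: 39 − 342 = -303°, but |-303| > 180 so the shorter arc goes the other way: Δh = -303 + 360 = 57°.
H = 342 + 0.34 × (57) = 361.38 → 361 → 361 mod 360 = 1°
S = 80 + 0.34 × (84 − 80) = 81.36 → 81%
L = 67 + 0.34 × (71 − 67) = 68.36 → 68%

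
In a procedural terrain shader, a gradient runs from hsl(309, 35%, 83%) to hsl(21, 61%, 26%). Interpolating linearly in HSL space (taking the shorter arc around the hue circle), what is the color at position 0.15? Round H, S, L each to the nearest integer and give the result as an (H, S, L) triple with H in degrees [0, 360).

(320, 39, 74)

Hue: 21 − 309 = -288°, but |-288| > 180 so the shorter arc goes the other way: Δh = -288 + 360 = 72°.
H = 309 + 0.15 × (72) = 319.8 → 320°
S = 35 + 0.15 × (61 − 35) = 38.9 → 39%
L = 83 + 0.15 × (26 − 83) = 74.45 → 74%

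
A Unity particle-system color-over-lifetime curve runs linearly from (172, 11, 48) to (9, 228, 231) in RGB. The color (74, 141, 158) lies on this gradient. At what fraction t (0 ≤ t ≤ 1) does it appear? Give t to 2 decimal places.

0.60

Invert the lerp on the G channel (largest span, 217): t = (141 − 11) / (228 − 11) = 130/217 = 0.59908.
Check on R: (74 − 172)/(9 − 172) = 0.6012 ✓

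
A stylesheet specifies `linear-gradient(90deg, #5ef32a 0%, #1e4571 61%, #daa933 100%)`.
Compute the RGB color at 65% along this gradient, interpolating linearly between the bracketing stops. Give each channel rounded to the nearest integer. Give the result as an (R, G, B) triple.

65% lies between the 61% and 100% stops, so the local fraction is t = (65 − 61)/(100 − 61) = 4/39 ≈ 0.1026.
#1e4571 → (30, 69, 113); #daa933 → (218, 169, 51).
R = 30 + 0.1026 × (218 − 30) = 49.289 → 49
G = 69 + 0.1026 × (169 − 69) = 79.26 → 79
B = 113 + 0.1026 × (51 − 113) = 106.639 → 107

(49, 79, 107)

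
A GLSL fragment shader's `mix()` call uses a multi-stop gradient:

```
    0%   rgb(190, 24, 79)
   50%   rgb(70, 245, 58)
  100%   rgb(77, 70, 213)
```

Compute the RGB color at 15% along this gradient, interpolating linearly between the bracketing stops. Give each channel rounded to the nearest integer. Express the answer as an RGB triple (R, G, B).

(154, 90, 73)

15% lies between the 0% and 50% stops, so the local fraction is t = (15 − 0)/(50 − 0) = 15/50 ≈ 0.3.
R = 190 + 0.3 × (70 − 190) = 154 → 154
G = 24 + 0.3 × (245 − 24) = 90.3 → 90
B = 79 + 0.3 × (58 − 79) = 72.7 → 73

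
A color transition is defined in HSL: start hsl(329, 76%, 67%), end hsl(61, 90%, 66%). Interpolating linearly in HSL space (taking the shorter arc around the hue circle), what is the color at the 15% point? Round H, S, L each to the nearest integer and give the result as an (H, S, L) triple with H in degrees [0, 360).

Hue: 61 − 329 = -268°, but |-268| > 180 so the shorter arc goes the other way: Δh = -268 + 360 = 92°.
H = 329 + 0.15 × (92) = 342.8 → 343°
S = 76 + 0.15 × (90 − 76) = 78.1 → 78%
L = 67 + 0.15 × (66 − 67) = 66.85 → 67%

(343, 78, 67)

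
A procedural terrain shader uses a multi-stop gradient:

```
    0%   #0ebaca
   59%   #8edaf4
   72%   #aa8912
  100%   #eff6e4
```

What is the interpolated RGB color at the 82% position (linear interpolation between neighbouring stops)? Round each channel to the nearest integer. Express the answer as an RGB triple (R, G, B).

82% lies between the 72% and 100% stops, so the local fraction is t = (82 − 72)/(100 − 72) = 10/28 ≈ 0.3571.
#aa8912 → (170, 137, 18); #eff6e4 → (239, 246, 228).
R = 170 + 0.3571 × (239 − 170) = 194.64 → 195
G = 137 + 0.3571 × (246 − 137) = 175.924 → 176
B = 18 + 0.3571 × (228 − 18) = 92.991 → 93

(195, 176, 93)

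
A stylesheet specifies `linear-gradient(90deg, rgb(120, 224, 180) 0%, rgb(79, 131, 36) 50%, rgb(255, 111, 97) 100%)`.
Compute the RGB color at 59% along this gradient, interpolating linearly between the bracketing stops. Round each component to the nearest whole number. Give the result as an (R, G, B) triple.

(111, 127, 47)

59% lies between the 50% and 100% stops, so the local fraction is t = (59 − 50)/(100 − 50) = 9/50 ≈ 0.18.
R = 79 + 0.18 × (255 − 79) = 110.68 → 111
G = 131 + 0.18 × (111 − 131) = 127.4 → 127
B = 36 + 0.18 × (97 − 36) = 46.98 → 47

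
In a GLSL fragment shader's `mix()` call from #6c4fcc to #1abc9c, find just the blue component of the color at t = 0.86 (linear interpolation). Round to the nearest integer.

B₁ = 204 (from #6c4fcc), B₂ = 156 (from #1abc9c).
B = 204 + 0.86 × (156 − 204) = 162.72 → 163

163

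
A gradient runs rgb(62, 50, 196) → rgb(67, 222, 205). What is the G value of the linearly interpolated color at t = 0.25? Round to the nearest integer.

93

G = 50 + 0.25 × (222 − 50) = 93 → 93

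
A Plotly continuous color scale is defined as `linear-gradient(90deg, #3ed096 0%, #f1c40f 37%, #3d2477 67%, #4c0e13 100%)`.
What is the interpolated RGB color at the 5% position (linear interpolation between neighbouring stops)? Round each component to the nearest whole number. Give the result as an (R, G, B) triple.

(86, 206, 132)

5% lies between the 0% and 37% stops, so the local fraction is t = (5 − 0)/(37 − 0) = 5/37 ≈ 0.1351.
#3ed096 → (62, 208, 150); #f1c40f → (241, 196, 15).
R = 62 + 0.1351 × (241 − 62) = 86.183 → 86
G = 208 + 0.1351 × (196 − 208) = 206.379 → 206
B = 150 + 0.1351 × (15 − 150) = 131.762 → 132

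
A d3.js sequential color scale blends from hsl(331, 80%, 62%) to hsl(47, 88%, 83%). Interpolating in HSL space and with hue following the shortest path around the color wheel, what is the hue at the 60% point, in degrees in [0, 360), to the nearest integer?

Hue: 47 − 331 = -284°, but |-284| > 180 so the shorter arc goes the other way: Δh = -284 + 360 = 76°.
H = 331 + 0.6 × (76) = 376.6 → 377 → 377 mod 360 = 17°

17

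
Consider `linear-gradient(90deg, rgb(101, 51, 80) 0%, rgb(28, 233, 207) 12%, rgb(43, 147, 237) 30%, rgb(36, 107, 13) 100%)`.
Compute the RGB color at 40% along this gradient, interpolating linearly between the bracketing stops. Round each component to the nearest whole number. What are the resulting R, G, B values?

(42, 141, 205)

40% lies between the 30% and 100% stops, so the local fraction is t = (40 − 30)/(100 − 30) = 10/70 ≈ 0.1429.
R = 43 + 0.1429 × (36 − 43) = 42 → 42
G = 147 + 0.1429 × (107 − 147) = 141.284 → 141
B = 237 + 0.1429 × (13 − 237) = 204.99 → 205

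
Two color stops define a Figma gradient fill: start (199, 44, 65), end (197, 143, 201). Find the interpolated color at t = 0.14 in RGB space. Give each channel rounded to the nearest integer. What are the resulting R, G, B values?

R = 199 + 0.14 × (197 − 199) = 199 + 0.14 × -2 = 198.72 → 199
G = 44 + 0.14 × (143 − 44) = 44 + 0.14 × 99 = 57.86 → 58
B = 65 + 0.14 × (201 − 65) = 65 + 0.14 × 136 = 84.04 → 84

(199, 58, 84)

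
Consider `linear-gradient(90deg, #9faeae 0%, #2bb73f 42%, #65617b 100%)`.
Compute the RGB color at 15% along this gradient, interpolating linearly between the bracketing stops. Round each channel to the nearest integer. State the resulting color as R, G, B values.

(118, 177, 134)

15% lies between the 0% and 42% stops, so the local fraction is t = (15 − 0)/(42 − 0) = 15/42 ≈ 0.3571.
#9faeae → (159, 174, 174); #2bb73f → (43, 183, 63).
R = 159 + 0.3571 × (43 − 159) = 117.576 → 118
G = 174 + 0.3571 × (183 − 174) = 177.214 → 177
B = 174 + 0.3571 × (63 − 174) = 134.362 → 134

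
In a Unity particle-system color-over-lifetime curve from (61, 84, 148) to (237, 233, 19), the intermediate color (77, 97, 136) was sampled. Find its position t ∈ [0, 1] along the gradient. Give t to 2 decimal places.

Invert the lerp on the R channel (largest span, 176): t = (77 − 61) / (237 − 61) = 16/176 = 0.090909.
Check on G: (97 − 84)/(233 − 84) = 0.08725 ✓

0.09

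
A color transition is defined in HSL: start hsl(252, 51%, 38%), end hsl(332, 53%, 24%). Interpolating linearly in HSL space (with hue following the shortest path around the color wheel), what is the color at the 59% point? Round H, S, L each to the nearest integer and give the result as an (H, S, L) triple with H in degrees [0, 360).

Hue arc: Δh = 332 − 252 = 80° (|Δh| ≤ 180, already the shorter path).
H = 252 + 0.59 × (80) = 299.2 → 299°
S = 51 + 0.59 × (53 − 51) = 52.18 → 52%
L = 38 + 0.59 × (24 − 38) = 29.74 → 30%

(299, 52, 30)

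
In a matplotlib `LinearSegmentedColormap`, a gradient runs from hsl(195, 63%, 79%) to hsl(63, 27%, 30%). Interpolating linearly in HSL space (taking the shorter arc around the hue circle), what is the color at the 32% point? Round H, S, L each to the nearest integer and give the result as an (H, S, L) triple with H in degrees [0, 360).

(153, 51, 63)

Hue arc: Δh = 63 − 195 = -132° (|Δh| ≤ 180, already the shorter path).
H = 195 + 0.32 × (-132) = 152.76 → 153°
S = 63 + 0.32 × (27 − 63) = 51.48 → 51%
L = 79 + 0.32 × (30 − 79) = 63.32 → 63%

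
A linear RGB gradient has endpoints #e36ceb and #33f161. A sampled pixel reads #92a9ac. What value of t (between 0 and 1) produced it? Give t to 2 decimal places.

Invert the lerp on the R channel (largest span, 176): t = (146 − 227) / (51 − 227) = -81/-176 = 0.46023.
Check on G: (169 − 108)/(241 − 108) = 0.4586 ✓

0.46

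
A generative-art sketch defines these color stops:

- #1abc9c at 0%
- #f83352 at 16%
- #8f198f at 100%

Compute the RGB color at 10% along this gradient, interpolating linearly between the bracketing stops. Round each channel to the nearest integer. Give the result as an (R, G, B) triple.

10% lies between the 0% and 16% stops, so the local fraction is t = (10 − 0)/(16 − 0) = 10/16 ≈ 0.625.
#1abc9c → (26, 188, 156); #f83352 → (248, 51, 82).
R = 26 + 0.625 × (248 − 26) = 164.75 → 165
G = 188 + 0.625 × (51 − 188) = 102.375 → 102
B = 156 + 0.625 × (82 − 156) = 109.75 → 110

(165, 102, 110)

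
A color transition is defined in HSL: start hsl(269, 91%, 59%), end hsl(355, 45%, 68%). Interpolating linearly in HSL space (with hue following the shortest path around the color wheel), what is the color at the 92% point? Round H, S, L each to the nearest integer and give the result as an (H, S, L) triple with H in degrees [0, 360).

Hue arc: Δh = 355 − 269 = 86° (|Δh| ≤ 180, already the shorter path).
H = 269 + 0.92 × (86) = 348.12 → 348°
S = 91 + 0.92 × (45 − 91) = 48.68 → 49%
L = 59 + 0.92 × (68 − 59) = 67.28 → 67%

(348, 49, 67)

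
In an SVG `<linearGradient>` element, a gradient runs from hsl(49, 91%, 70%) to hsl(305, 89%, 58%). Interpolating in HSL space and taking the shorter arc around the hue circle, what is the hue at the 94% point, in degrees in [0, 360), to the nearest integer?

311

Hue: 305 − 49 = 256°, but |256| > 180 so the shorter arc goes the other way: Δh = 256 − 360 = -104°.
H = 49 + 0.94 × (-104) = -48.76 → -49 → -49 mod 360 = 311°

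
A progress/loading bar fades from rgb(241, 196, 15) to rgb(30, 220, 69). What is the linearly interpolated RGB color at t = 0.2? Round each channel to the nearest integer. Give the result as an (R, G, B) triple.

(199, 201, 26)

R = 241 + 0.2 × (30 − 241) = 241 + 0.2 × -211 = 198.8 → 199
G = 196 + 0.2 × (220 − 196) = 196 + 0.2 × 24 = 200.8 → 201
B = 15 + 0.2 × (69 − 15) = 15 + 0.2 × 54 = 25.8 → 26
So the blended color is (199, 201, 26), about #c7c91a.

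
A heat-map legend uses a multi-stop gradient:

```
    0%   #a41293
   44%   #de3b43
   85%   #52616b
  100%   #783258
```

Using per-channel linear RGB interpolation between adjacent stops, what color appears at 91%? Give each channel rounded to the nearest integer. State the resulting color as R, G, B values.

91% lies between the 85% and 100% stops, so the local fraction is t = (91 − 85)/(100 − 85) = 6/15 ≈ 0.4.
#52616b → (82, 97, 107); #783258 → (120, 50, 88).
R = 82 + 0.4 × (120 − 82) = 97.2 → 97
G = 97 + 0.4 × (50 − 97) = 78.2 → 78
B = 107 + 0.4 × (88 − 107) = 99.4 → 99

(97, 78, 99)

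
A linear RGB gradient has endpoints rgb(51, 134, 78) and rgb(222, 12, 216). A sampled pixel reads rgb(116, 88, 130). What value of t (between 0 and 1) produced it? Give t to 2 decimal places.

Invert the lerp on the R channel (largest span, 171): t = (116 − 51) / (222 − 51) = 65/171 = 0.38012.
Check on G: (88 − 134)/(12 − 134) = 0.377 ✓

0.38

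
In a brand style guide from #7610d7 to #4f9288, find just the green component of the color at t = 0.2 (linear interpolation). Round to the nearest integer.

G₁ = 16 (from #7610d7), G₂ = 146 (from #4f9288).
G = 16 + 0.2 × (146 − 16) = 42 → 42

42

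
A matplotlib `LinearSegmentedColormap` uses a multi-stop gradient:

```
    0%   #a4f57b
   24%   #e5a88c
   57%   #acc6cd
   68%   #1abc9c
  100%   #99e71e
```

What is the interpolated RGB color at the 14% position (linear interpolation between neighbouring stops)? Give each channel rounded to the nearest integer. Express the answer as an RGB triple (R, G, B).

14% lies between the 0% and 24% stops, so the local fraction is t = (14 − 0)/(24 − 0) = 14/24 ≈ 0.5833.
#a4f57b → (164, 245, 123); #e5a88c → (229, 168, 140).
R = 164 + 0.5833 × (229 − 164) = 201.915 → 202
G = 245 + 0.5833 × (168 − 245) = 200.086 → 200
B = 123 + 0.5833 × (140 − 123) = 132.916 → 133

(202, 200, 133)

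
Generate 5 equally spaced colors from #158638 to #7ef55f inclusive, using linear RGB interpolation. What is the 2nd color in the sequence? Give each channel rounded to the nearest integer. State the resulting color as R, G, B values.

(47, 162, 66)

With 5 swatches and endpoints inclusive, swatch 2 sits at t = (2 − 1)/(5 − 1) = 1/4 ≈ 0.25.
#158638 → (21, 134, 56); #7ef55f → (126, 245, 95).
R = 21 + 0.25 × (126 − 21) = 47.25 → 47
G = 134 + 0.25 × (245 − 134) = 161.75 → 162
B = 56 + 0.25 × (95 − 56) = 65.75 → 66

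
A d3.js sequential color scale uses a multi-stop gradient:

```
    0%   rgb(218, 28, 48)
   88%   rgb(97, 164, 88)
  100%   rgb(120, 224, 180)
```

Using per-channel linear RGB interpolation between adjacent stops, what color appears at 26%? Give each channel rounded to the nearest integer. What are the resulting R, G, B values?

(182, 68, 60)

26% lies between the 0% and 88% stops, so the local fraction is t = (26 − 0)/(88 − 0) = 26/88 ≈ 0.2955.
R = 218 + 0.2955 × (97 − 218) = 182.245 → 182
G = 28 + 0.2955 × (164 − 28) = 68.188 → 68
B = 48 + 0.2955 × (88 − 48) = 59.82 → 60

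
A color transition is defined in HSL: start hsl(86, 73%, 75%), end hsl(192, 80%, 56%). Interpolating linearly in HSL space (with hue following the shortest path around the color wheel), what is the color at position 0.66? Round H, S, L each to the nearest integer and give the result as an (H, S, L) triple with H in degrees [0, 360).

(156, 78, 62)

Hue arc: Δh = 192 − 86 = 106° (|Δh| ≤ 180, already the shorter path).
H = 86 + 0.66 × (106) = 155.96 → 156°
S = 73 + 0.66 × (80 − 73) = 77.62 → 78%
L = 75 + 0.66 × (56 − 75) = 62.46 → 62%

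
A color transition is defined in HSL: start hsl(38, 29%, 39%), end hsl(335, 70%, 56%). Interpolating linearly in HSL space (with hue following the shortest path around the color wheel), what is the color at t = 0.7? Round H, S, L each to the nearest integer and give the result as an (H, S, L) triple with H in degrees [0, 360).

Hue: 335 − 38 = 297°, but |297| > 180 so the shorter arc goes the other way: Δh = 297 − 360 = -63°.
H = 38 + 0.7 × (-63) = -6.1 → -6 → -6 mod 360 = 354°
S = 29 + 0.7 × (70 − 29) = 57.7 → 58%
L = 39 + 0.7 × (56 − 39) = 50.9 → 51%

(354, 58, 51)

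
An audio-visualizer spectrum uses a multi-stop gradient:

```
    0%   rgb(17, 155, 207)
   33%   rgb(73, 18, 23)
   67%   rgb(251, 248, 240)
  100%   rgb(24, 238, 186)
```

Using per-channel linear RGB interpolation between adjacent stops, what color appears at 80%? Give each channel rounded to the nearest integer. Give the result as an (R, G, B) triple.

80% lies between the 67% and 100% stops, so the local fraction is t = (80 − 67)/(100 − 67) = 13/33 ≈ 0.3939.
R = 251 + 0.3939 × (24 − 251) = 161.585 → 162
G = 248 + 0.3939 × (238 − 248) = 244.061 → 244
B = 240 + 0.3939 × (186 − 240) = 218.729 → 219

(162, 244, 219)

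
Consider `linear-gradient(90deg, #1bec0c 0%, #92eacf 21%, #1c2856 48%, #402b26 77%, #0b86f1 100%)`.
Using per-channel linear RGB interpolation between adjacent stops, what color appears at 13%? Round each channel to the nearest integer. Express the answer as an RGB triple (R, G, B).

13% lies between the 0% and 21% stops, so the local fraction is t = (13 − 0)/(21 − 0) = 13/21 ≈ 0.619.
#1bec0c → (27, 236, 12); #92eacf → (146, 234, 207).
R = 27 + 0.619 × (146 − 27) = 100.661 → 101
G = 236 + 0.619 × (234 − 236) = 234.762 → 235
B = 12 + 0.619 × (207 − 12) = 132.705 → 133

(101, 235, 133)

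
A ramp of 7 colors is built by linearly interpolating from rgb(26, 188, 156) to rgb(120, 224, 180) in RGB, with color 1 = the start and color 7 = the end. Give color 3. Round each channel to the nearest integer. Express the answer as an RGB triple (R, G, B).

With 7 swatches and endpoints inclusive, swatch 3 sits at t = (3 − 1)/(7 − 1) = 2/6 ≈ 0.3333.
R = 26 + 0.3333 × (120 − 26) = 57.33 → 57
G = 188 + 0.3333 × (224 − 188) = 199.999 → 200
B = 156 + 0.3333 × (180 − 156) = 163.999 → 164

(57, 200, 164)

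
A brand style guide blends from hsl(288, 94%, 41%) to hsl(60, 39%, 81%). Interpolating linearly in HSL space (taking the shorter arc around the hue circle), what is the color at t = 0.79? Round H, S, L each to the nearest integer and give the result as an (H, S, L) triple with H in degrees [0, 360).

(32, 51, 73)

Hue: 60 − 288 = -228°, but |-228| > 180 so the shorter arc goes the other way: Δh = -228 + 360 = 132°.
H = 288 + 0.79 × (132) = 392.28 → 392 → 392 mod 360 = 32°
S = 94 + 0.79 × (39 − 94) = 50.55 → 51%
L = 41 + 0.79 × (81 − 41) = 72.6 → 73%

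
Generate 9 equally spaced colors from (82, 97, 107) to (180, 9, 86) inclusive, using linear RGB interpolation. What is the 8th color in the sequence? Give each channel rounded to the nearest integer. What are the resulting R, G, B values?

(168, 20, 89)

With 9 swatches and endpoints inclusive, swatch 8 sits at t = (8 − 1)/(9 − 1) = 7/8 ≈ 0.875.
R = 82 + 0.875 × (180 − 82) = 167.75 → 168
G = 97 + 0.875 × (9 − 97) = 20 → 20
B = 107 + 0.875 × (86 − 107) = 88.625 → 89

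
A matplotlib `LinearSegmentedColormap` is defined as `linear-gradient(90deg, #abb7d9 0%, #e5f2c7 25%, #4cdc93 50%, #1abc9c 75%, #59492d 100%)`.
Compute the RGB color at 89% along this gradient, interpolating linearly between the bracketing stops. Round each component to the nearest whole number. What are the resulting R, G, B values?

89% lies between the 75% and 100% stops, so the local fraction is t = (89 − 75)/(100 − 75) = 14/25 ≈ 0.56.
#1abc9c → (26, 188, 156); #59492d → (89, 73, 45).
R = 26 + 0.56 × (89 − 26) = 61.28 → 61
G = 188 + 0.56 × (73 − 188) = 123.6 → 124
B = 156 + 0.56 × (45 − 156) = 93.84 → 94

(61, 124, 94)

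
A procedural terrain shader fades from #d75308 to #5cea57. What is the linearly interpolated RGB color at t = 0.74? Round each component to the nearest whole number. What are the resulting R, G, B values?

#d75308 → (215, 83, 8); #5cea57 → (92, 234, 87).
R = 215 + 0.74 × (92 − 215) = 215 + 0.74 × -123 = 123.98 → 124
G = 83 + 0.74 × (234 − 83) = 83 + 0.74 × 151 = 194.74 → 195
B = 8 + 0.74 × (87 − 8) = 8 + 0.74 × 79 = 66.46 → 66

(124, 195, 66)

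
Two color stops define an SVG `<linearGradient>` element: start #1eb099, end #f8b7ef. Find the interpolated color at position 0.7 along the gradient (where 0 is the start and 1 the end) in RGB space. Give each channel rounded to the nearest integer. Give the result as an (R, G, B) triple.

#1eb099 → (30, 176, 153); #f8b7ef → (248, 183, 239).
R = 30 + 0.7 × (248 − 30) = 30 + 0.7 × 218 = 182.6 → 183
G = 176 + 0.7 × (183 − 176) = 176 + 0.7 × 7 = 180.9 → 181
B = 153 + 0.7 × (239 − 153) = 153 + 0.7 × 86 = 213.2 → 213
So the blended color is (183, 181, 213), about #b7b5d5.

(183, 181, 213)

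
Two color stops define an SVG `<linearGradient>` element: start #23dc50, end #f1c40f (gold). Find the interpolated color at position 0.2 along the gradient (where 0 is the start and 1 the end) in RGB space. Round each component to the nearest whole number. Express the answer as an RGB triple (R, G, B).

#23dc50 → (35, 220, 80); #f1c40f → (241, 196, 15).
R = 35 + 0.2 × (241 − 35) = 35 + 0.2 × 206 = 76.2 → 76
G = 220 + 0.2 × (196 − 220) = 220 + 0.2 × -24 = 215.2 → 215
B = 80 + 0.2 × (15 − 80) = 80 + 0.2 × -65 = 67 → 67

(76, 215, 67)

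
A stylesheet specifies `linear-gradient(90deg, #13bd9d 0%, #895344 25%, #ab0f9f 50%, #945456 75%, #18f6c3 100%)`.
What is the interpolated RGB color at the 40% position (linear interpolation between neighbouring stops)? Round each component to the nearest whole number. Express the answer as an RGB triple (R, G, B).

(157, 42, 123)

40% lies between the 25% and 50% stops, so the local fraction is t = (40 − 25)/(50 − 25) = 15/25 ≈ 0.6.
#895344 → (137, 83, 68); #ab0f9f → (171, 15, 159).
R = 137 + 0.6 × (171 − 137) = 157.4 → 157
G = 83 + 0.6 × (15 − 83) = 42.2 → 42
B = 68 + 0.6 × (159 − 68) = 122.6 → 123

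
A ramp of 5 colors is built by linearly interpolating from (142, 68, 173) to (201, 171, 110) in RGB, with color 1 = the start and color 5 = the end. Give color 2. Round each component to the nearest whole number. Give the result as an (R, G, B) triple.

With 5 swatches and endpoints inclusive, swatch 2 sits at t = (2 − 1)/(5 − 1) = 1/4 ≈ 0.25.
R = 142 + 0.25 × (201 − 142) = 156.75 → 157
G = 68 + 0.25 × (171 − 68) = 93.75 → 94
B = 173 + 0.25 × (110 − 173) = 157.25 → 157

(157, 94, 157)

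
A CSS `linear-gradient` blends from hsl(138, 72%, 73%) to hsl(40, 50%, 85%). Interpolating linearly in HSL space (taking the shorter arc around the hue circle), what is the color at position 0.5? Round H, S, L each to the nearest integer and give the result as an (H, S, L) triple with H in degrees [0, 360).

Hue arc: Δh = 40 − 138 = -98° (|Δh| ≤ 180, already the shorter path).
H = 138 + 0.5 × (-98) = 89 → 89°
S = 72 + 0.5 × (50 − 72) = 61 → 61%
L = 73 + 0.5 × (85 − 73) = 79 → 79%

(89, 61, 79)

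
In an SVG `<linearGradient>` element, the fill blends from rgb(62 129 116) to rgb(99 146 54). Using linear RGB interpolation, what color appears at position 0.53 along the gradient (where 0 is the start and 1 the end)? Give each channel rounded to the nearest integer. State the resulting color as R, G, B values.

R = 62 + 0.53 × (99 − 62) = 62 + 0.53 × 37 = 81.61 → 82
G = 129 + 0.53 × (146 − 129) = 129 + 0.53 × 17 = 138.01 → 138
B = 116 + 0.53 × (54 − 116) = 116 + 0.53 × -62 = 83.14 → 83

(82, 138, 83)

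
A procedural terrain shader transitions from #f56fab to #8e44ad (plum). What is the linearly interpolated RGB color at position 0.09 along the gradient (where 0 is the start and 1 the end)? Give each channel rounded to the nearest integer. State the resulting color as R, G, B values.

#f56fab → (245, 111, 171); #8e44ad → (142, 68, 173).
R = 245 + 0.09 × (142 − 245) = 245 + 0.09 × -103 = 235.73 → 236
G = 111 + 0.09 × (68 − 111) = 111 + 0.09 × -43 = 107.13 → 107
B = 171 + 0.09 × (173 − 171) = 171 + 0.09 × 2 = 171.18 → 171
So the blended color is (236, 107, 171), about #ec6bab.

(236, 107, 171)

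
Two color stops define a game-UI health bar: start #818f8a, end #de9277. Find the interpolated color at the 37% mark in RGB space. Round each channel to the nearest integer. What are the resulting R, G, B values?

#818f8a → (129, 143, 138); #de9277 → (222, 146, 119).
37% corresponds to t = 0.37.
R = 129 + 0.37 × (222 − 129) = 129 + 0.37 × 93 = 163.41 → 163
G = 143 + 0.37 × (146 − 143) = 143 + 0.37 × 3 = 144.11 → 144
B = 138 + 0.37 × (119 − 138) = 138 + 0.37 × -19 = 130.97 → 131

(163, 144, 131)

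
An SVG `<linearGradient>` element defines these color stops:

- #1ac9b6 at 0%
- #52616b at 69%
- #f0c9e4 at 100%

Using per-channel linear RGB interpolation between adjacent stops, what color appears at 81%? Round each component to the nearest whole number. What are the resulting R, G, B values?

(143, 137, 154)

81% lies between the 69% and 100% stops, so the local fraction is t = (81 − 69)/(100 − 69) = 12/31 ≈ 0.3871.
#52616b → (82, 97, 107); #f0c9e4 → (240, 201, 228).
R = 82 + 0.3871 × (240 − 82) = 143.162 → 143
G = 97 + 0.3871 × (201 − 97) = 137.258 → 137
B = 107 + 0.3871 × (228 − 107) = 153.839 → 154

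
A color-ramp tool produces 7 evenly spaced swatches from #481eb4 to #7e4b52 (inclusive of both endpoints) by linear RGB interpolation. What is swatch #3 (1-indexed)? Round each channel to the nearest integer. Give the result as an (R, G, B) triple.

With 7 swatches and endpoints inclusive, swatch 3 sits at t = (3 − 1)/(7 − 1) = 2/6 ≈ 0.3333.
#481eb4 → (72, 30, 180); #7e4b52 → (126, 75, 82).
R = 72 + 0.3333 × (126 − 72) = 89.998 → 90
G = 30 + 0.3333 × (75 − 30) = 44.998 → 45
B = 180 + 0.3333 × (82 − 180) = 147.337 → 147

(90, 45, 147)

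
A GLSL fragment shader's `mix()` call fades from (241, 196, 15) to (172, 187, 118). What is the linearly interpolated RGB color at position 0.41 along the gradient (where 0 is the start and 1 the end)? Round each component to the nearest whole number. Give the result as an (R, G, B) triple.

R = 241 + 0.41 × (172 − 241) = 241 + 0.41 × -69 = 212.71 → 213
G = 196 + 0.41 × (187 − 196) = 196 + 0.41 × -9 = 192.31 → 192
B = 15 + 0.41 × (118 − 15) = 15 + 0.41 × 103 = 57.23 → 57
So the blended color is (213, 192, 57), about #d5c039.

(213, 192, 57)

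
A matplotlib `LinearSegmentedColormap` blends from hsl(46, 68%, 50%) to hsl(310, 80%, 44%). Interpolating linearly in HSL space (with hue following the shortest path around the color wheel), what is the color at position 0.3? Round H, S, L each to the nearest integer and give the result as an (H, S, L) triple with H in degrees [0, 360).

Hue: 310 − 46 = 264°, but |264| > 180 so the shorter arc goes the other way: Δh = 264 − 360 = -96°.
H = 46 + 0.3 × (-96) = 17.2 → 17°
S = 68 + 0.3 × (80 − 68) = 71.6 → 72%
L = 50 + 0.3 × (44 − 50) = 48.2 → 48%

(17, 72, 48)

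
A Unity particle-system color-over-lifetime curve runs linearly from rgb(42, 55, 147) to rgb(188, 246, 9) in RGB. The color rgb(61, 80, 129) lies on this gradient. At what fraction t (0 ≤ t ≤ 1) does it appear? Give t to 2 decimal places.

0.13

Invert the lerp on the G channel (largest span, 191): t = (80 − 55) / (246 − 55) = 25/191 = 0.13089.
Check on R: (61 − 42)/(188 − 42) = 0.1301 ✓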